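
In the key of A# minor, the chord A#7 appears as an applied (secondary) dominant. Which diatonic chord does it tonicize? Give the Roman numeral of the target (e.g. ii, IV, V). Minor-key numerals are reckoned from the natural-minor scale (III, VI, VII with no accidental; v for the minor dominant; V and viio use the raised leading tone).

iv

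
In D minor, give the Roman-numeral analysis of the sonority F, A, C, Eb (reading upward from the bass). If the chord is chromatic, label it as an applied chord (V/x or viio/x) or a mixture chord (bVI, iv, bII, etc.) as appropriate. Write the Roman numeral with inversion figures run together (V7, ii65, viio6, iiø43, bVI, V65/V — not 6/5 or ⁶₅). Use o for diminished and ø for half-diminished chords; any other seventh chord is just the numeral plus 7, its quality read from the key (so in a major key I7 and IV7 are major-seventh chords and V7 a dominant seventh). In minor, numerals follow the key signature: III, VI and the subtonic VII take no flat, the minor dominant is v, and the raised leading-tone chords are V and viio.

V7/VI

The pitches F-A-C-Eb form a dominant seventh chord rooted on F.
F is not a diatonic chord root with this quality in D minor, but it lies a perfect fifth above Bb (VI), so the chord functions as an applied dominant of VI.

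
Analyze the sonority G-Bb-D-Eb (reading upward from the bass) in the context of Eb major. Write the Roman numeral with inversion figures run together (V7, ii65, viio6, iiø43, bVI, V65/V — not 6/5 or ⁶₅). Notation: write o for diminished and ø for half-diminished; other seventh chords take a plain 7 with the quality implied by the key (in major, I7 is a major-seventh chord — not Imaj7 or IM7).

The pitches Eb-G-Bb-D form a major seventh chord rooted on Eb.
Eb is scale degree 1 in Eb major, and a major seventh chord on that degree is written I7.
With G in the bass the chord is in first inversion, so the figured bass is 65.

I65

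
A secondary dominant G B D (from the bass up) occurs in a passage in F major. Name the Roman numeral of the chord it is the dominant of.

The chord is a major triad on G.
A dominant resolves down a perfect fifth: G → C. In F major, C is scale degree 5, i.e. V.

V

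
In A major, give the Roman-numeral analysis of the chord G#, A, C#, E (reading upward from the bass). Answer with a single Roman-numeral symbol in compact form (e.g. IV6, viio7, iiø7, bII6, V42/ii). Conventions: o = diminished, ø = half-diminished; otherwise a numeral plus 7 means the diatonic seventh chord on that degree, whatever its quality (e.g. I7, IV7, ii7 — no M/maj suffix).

The pitches A-C#-E-G# form a major seventh chord rooted on A.
A is scale degree 1 in A major, and a major seventh chord on that degree is written I7.
With G# in the bass the chord is in third inversion, so the figured bass is 42.

I42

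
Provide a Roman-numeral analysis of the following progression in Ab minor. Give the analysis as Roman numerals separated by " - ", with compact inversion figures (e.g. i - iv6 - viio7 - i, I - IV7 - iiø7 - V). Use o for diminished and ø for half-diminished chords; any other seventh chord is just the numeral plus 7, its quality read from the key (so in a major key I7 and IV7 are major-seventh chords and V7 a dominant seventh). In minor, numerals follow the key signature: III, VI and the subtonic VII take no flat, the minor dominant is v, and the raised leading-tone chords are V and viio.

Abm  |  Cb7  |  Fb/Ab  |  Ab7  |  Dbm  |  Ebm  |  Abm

i - V7/VI - VI6 - V7/iv - iv - v - i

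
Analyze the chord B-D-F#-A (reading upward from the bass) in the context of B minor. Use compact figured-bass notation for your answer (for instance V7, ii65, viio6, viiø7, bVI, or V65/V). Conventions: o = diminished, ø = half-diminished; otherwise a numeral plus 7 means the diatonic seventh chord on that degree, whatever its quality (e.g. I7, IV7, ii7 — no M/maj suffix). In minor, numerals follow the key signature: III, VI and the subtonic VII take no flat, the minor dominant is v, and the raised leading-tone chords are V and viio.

i7

The pitches B-D-F#-A form a minor seventh chord rooted on B.
B is scale degree 1 in B minor, and a minor seventh chord on that degree is written i7.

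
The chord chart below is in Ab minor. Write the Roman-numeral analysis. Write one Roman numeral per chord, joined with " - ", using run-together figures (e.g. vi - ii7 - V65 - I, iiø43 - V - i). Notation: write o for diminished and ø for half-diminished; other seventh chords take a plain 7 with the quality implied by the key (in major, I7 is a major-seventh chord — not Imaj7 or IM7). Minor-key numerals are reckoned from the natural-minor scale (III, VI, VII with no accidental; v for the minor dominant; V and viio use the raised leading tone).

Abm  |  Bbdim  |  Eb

i - iio - V

Abm: minor triad on Ab = scale degree 1 → i.
Bbdim: root Bb is the supertonic; diminished triad there is iio.
Eb has root Eb, degree 5 in Ab minor, so V.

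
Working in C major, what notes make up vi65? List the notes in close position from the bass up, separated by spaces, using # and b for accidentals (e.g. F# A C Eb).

C E G A

The numeral's case and figure indicate a minor seventh chord. In C major its root, the sixth degree, is A.
Stacking thirds from A gives A-C-E-G.
With the 65 figure the chord is in first inversion; from the bass C upward in close position it reads C-E-G-A.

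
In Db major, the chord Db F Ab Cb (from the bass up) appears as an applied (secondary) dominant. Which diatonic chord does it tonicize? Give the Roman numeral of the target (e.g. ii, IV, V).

The chord is a dominant seventh chord on Db.
A dominant resolves down a perfect fifth: Db → Gb. In Db major, Gb is scale degree 4, i.e. IV.

IV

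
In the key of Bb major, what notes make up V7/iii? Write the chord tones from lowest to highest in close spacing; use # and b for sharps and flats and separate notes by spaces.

A C# E G

V7/iii is a secondary dominant — the dominant seventh of iii. iii in Bb major is D, so the applied chord's root is A, a perfect fifth above.
Building a dominant seventh chord on A gives A-C#-E-G.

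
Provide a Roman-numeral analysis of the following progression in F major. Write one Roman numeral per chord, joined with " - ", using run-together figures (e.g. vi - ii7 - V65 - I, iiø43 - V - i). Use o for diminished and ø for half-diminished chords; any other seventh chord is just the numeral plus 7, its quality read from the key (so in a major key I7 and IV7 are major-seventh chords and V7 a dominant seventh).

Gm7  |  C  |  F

ii7 - V - I

Gm7: minor seventh chord on G = scale degree 2 → ii7.
C: major triad on C = scale degree 5 → V.
F: major triad on F = scale degree 1 → I.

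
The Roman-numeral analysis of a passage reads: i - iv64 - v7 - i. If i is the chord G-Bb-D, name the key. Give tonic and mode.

i is given as G-Bb-D — a minor triad with root G.
If G is scale degree 1 and the mode makes that degree carry a minor triad, the tonic is G and the mode is minor.

G minor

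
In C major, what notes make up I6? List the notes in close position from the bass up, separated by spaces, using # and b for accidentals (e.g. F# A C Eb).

E G C

The numeral's case and figure indicate a major triad. In C major its root, the first degree, is C.
Stacking thirds from C gives C-E-G.
With the 6 figure the chord is in first inversion; from the bass E upward in close position it reads E-G-C.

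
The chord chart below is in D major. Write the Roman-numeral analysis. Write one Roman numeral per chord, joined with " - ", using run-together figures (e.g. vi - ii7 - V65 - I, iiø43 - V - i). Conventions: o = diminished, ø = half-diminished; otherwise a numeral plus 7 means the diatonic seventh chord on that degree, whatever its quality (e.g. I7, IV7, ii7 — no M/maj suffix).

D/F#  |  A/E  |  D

I6 - V64 - I

D/F#: root D is the tonic; major triad there is I6.
A/E: root A is the dominant; major triad there is V64.
D has root D, degree 1 in D major, so I.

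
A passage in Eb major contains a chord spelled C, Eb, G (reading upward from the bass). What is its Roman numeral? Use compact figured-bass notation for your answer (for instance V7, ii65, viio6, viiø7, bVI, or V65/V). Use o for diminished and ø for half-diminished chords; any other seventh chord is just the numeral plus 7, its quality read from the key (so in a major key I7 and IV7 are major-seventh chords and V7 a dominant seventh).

vi

Stacked in thirds the chord is C-Eb-G: a minor triad on C.
In Eb major, C is the submediant; the diatonic minor triad there is vi.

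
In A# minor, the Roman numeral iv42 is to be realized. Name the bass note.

iv in A# minor has root D#; the chord is D#-F#-A#-C#.
The figure 42 means third inversion — the seventh is in the bass.

C#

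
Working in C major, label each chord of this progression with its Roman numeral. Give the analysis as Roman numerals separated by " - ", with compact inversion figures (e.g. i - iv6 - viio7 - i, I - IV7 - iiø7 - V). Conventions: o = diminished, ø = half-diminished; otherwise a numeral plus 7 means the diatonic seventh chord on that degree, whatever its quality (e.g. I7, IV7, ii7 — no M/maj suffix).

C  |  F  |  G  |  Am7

I - IV - V - vi7

C: root C is the tonic; major triad there is I.
F: major triad on F = scale degree 4 → IV.
G: root G is the dominant; major triad there is V.
Am7 has root A, degree 6 in C major, so vi7.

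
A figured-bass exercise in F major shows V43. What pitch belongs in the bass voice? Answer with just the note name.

G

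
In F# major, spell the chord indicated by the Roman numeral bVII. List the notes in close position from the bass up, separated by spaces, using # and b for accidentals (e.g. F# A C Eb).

E G# B

bVII is a major triad on the lowered seventh degree (the subtonic), borrowed from the parallel minor. In F# major that root is E.
So the chord is E-G#-B, a major triad.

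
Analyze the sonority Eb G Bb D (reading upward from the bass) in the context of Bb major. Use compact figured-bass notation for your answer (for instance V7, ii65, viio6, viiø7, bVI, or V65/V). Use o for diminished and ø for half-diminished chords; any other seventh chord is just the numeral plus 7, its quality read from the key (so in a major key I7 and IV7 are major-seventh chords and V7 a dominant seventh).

The pitches Eb-G-Bb-D form a major seventh chord rooted on Eb.
Eb is scale degree 4 in Bb major, and a major seventh chord on that degree is written IV7.

IV7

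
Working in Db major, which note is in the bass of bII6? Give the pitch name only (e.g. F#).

Gb

bII in Db major has root Ebb; the chord is Ebb-Gb-Bbb.
The figure 6 means first inversion — the third is in the bass.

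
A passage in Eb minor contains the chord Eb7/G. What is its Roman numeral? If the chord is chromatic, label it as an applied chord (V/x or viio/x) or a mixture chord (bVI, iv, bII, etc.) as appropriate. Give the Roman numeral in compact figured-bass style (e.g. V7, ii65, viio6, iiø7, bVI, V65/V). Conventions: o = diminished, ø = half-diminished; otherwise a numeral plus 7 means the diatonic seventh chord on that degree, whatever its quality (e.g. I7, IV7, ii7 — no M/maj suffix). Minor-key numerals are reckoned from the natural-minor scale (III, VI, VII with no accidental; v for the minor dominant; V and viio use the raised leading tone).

Stacked in thirds the chord is Eb-G-Bb-Db: a dominant seventh chord on Eb.
Eb is not a diatonic chord root with this quality in Eb minor, but it lies a perfect fifth above Ab (iv), so the chord functions as an applied dominant of iv.
With G in the bass the chord is in first inversion, so the figured bass is 65.

V65/iv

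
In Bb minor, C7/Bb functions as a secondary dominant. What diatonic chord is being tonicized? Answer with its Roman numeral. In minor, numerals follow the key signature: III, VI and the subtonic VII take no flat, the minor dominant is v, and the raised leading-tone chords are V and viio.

The chord is a dominant seventh chord on C.
A dominant resolves down a perfect fifth: C → F. In Bb minor, F is scale degree 5, i.e. V.

V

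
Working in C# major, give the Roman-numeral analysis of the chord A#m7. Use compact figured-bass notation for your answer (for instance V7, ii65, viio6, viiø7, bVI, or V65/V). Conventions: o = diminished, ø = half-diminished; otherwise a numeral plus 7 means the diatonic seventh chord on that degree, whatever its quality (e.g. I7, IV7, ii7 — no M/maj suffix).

The pitches A#-C#-E#-G# form a minor seventh chord rooted on A#.
In C# major, A# is the submediant; the diatonic minor seventh chord there is vi7.

vi7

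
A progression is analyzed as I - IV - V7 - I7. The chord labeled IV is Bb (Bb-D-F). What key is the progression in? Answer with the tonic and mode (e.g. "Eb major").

F major

IV is given as Bb-D-F — a major triad with root Bb.
IV on Bb implies Bb is the subdominant; that puts the tonic at F, and the uppercase numeral fits major mode.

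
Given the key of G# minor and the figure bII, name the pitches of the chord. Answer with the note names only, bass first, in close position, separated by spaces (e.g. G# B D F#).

Scale degree 2 in G# minor is A#; lowering it a half step gives A. bII is the Neapolitan chord — a major triad on the lowered second degree.
So the chord is A-C#-E.

A C# E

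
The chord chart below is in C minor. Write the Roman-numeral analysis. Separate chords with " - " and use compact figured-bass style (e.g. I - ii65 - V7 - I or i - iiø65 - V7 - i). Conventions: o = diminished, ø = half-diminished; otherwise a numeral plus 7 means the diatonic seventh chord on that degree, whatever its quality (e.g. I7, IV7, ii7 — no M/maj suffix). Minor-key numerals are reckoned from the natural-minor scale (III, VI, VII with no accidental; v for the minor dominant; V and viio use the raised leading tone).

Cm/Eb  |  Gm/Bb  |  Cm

i6 - v6 - i

Cm/Eb: root C is the tonic; minor triad there is i6.
Gm/Bb: root G is the dominant; minor triad there is v6.
Cm: minor triad on C = scale degree 1 → i.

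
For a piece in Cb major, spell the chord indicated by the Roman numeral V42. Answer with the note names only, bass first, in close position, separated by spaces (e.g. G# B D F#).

Fb Gb Bb Db

The numeral's case and figure indicate a dominant seventh chord. In Cb major its root, the fifth degree, is Gb.
Stacking thirds from Gb gives Gb-Bb-Db-Fb.
The figured bass 42 indicates third inversion, placing the seventh (Fb) in the bass: Fb-Gb-Bb-Db.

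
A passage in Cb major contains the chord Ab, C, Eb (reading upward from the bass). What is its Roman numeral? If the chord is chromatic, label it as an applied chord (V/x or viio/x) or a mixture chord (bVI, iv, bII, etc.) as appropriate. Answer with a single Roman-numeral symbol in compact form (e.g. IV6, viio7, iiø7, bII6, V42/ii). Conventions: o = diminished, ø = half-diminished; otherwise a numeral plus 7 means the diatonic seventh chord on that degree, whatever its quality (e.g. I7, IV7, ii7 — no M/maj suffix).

V/ii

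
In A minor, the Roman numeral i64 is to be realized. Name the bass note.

E

i in A minor has root A; the chord is A-C-E.
The figure 64 means second inversion — the fifth is in the bass.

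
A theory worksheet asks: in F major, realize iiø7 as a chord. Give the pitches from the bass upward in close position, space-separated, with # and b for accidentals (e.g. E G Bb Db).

G Bb Db F

Scale degree 2 in F major is G; here the chord built on it is altered to a half-diminished seventh chord. iiø7 is the half-diminished supertonic seventh, borrowed from the parallel minor.
So the chord is G-Bb-Db-F.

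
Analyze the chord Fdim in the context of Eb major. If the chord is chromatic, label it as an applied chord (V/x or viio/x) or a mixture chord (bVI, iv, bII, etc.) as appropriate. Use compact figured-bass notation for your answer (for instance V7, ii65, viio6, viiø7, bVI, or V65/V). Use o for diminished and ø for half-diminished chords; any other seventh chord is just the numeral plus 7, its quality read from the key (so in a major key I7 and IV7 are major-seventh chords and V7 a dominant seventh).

The pitches F-Ab-Cb form a diminished triad rooted on F.
F is the second degree of Eb major. This is the diminished supertonic triad, borrowed from the parallel minor.

iio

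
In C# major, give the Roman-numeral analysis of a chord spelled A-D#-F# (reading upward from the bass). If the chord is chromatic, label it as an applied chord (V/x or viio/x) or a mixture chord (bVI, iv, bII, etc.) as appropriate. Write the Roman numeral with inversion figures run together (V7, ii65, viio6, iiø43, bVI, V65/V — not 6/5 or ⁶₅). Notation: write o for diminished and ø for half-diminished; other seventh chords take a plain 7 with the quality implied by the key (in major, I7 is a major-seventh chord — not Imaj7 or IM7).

The pitches D#-F#-A form a diminished triad rooted on D#.
D# is the second degree of C# major. This is the diminished supertonic triad, borrowed from the parallel minor.
With A in the bass the chord is in second inversion, so the figured bass is 64.

iio64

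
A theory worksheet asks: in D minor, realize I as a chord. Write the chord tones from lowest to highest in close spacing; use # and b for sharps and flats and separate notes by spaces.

D F# A

Scale degree 1 in D minor is D; here the chord built on it is altered to a major triad. I is the major tonic (Picardy third), borrowed from the parallel major.
So the chord is D-F#-A, a major triad.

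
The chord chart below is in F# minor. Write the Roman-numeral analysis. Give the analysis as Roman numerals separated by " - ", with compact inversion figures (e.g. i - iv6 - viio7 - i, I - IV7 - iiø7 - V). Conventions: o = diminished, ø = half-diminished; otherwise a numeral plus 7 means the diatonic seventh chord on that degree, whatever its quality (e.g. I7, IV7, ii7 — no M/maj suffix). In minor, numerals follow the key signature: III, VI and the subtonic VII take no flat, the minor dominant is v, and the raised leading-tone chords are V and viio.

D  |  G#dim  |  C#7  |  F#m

D: root D is the submediant; major triad there is VI.
G#dim: root G# is the supertonic; diminished triad there is iio.
C#7: root C# is the dominant; dominant seventh chord there is V7.
F#m: root F# is the tonic; minor triad there is i.

VI - iio - V7 - i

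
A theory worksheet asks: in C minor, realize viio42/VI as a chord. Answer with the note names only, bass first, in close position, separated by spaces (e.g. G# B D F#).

Fb G Bb Db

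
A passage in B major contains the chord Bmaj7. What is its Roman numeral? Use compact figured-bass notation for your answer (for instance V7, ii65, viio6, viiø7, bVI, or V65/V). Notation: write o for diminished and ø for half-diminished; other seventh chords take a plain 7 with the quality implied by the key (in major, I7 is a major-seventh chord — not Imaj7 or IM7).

I7

The pitches B-D#-F#-A# form a major seventh chord rooted on B.
B is scale degree 1 in B major, and a major seventh chord on that degree is written I7.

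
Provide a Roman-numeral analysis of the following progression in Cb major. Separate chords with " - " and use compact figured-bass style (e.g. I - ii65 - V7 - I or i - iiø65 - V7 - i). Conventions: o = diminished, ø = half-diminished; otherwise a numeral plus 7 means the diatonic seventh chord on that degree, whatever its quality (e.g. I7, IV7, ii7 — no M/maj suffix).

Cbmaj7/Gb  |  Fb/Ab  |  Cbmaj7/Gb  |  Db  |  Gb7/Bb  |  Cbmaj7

Cbmaj7/Gb: major seventh chord on Cb = scale degree 1 → I43.
Fb/Ab: major triad on Fb = scale degree 4 → IV6.
Cbmaj7/Gb has root Cb, degree 1 in Cb major, so I43.
Db: a major triad on Db, the applied dominant of V → V/V.
Gb7/Bb: root Gb is the dominant; dominant seventh chord there is V65.
Cbmaj7: major seventh chord on Cb = scale degree 1 → I7.

I43 - IV6 - I43 - V/V - V65 - I7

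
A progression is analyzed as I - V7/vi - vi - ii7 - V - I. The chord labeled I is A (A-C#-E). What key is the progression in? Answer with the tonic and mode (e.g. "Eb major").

A major

The anchor chord is a major triad on A, labeled I.
If A is scale degree 1 and the mode makes that degree carry a major triad, the tonic is A and the mode is major.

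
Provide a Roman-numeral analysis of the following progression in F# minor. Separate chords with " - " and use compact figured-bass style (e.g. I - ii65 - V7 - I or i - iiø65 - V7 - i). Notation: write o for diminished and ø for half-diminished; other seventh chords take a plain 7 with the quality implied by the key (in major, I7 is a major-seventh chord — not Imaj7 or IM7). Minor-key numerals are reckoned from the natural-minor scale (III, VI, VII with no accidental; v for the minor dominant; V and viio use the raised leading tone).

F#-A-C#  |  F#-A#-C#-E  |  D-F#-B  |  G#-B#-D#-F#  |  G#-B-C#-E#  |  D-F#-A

i - V7/iv - iv6 - V7/V - V43 - VI

F#-A-C# has root F#, degree 1 in F# minor, so i.
F#-A#-C#-E: chromatic; F# is V of iv, so V7/iv.
D-F#-B: root B is the subdominant; minor triad there is iv6.
G#-B#-D#-F#: a dominant seventh chord on G#, the applied dominant of V → V7/V.
G#-B-C#-E# has root C#, degree 5 in F# minor, so V43.
D-F#-A has root D, degree 6 in F# minor, so VI.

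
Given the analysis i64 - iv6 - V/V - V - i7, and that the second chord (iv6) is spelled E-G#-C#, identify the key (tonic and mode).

G# minor

The chord C#m/E is a minor triad rooted on C#; its label is iv6.
iv6 on C# implies C# is the subdominant; that puts the tonic at G#, and the lowercase numeral fits minor mode.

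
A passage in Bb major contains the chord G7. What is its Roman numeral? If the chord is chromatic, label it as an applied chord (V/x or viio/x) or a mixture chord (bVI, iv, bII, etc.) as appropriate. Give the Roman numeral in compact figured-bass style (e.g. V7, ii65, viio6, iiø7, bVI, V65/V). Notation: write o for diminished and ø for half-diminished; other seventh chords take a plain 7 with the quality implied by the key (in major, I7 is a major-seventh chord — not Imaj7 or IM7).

The pitches G-B-D-F form a dominant seventh chord rooted on G.
G is not a diatonic chord root with this quality in Bb major, but it lies a perfect fifth above C (ii), so the chord functions as an applied dominant of ii.

V7/ii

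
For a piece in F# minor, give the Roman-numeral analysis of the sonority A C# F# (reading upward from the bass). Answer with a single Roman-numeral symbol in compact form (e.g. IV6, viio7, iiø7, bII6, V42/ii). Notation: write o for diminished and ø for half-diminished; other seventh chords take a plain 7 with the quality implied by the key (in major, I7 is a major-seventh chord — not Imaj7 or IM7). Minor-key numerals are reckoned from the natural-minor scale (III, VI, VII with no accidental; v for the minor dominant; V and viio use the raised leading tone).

Stacked in thirds the chord is F#-A-C#: a minor triad on F#.
In F# minor, F# is the tonic; the diatonic minor triad there is i.
With A in the bass the chord is in first inversion, so the figured bass is 6.

i6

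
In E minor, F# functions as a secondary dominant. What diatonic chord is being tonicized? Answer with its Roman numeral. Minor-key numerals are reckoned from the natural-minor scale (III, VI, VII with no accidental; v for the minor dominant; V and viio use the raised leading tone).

The chord is a major triad on F#.
A dominant resolves down a perfect fifth: F# → B. In E minor, B is scale degree 5, i.e. V.

V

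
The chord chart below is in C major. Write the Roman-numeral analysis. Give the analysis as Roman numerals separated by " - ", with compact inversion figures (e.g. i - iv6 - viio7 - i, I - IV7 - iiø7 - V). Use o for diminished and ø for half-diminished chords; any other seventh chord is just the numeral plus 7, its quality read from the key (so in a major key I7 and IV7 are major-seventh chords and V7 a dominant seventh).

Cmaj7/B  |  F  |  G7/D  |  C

I42 - IV - V43 - I

Cmaj7/B has root C, degree 1 in C major, so I42.
F: major triad on F = scale degree 4 → IV.
G7/D has root G, degree 5 in C major, so V43.
C has root C, degree 1 in C major, so I.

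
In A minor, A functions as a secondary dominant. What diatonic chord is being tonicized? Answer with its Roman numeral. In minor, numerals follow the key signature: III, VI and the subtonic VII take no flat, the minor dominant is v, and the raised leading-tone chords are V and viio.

iv

The chord is a major triad on A.
A dominant resolves down a perfect fifth: A → D. In A minor, D is scale degree 4, i.e. iv.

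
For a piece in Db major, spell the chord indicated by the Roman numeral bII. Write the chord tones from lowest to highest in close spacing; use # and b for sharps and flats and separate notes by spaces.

Ebb Gb Bbb

Scale degree 2 in Db major is Eb; lowering it a half step gives Ebb. bII is the Neapolitan chord — a major triad on the lowered second degree.
So the chord is Ebb-Gb-Bbb, a major triad.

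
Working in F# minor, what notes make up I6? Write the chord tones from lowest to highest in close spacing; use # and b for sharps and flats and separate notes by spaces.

A# C# F#

I6 is the major tonic (Picardy third), borrowed from the parallel major. In F# minor that root is F#.
So the chord is F#-A#-C#.
The figured bass 6 indicates first inversion, placing the third (A#) in the bass: A#-C#-F#.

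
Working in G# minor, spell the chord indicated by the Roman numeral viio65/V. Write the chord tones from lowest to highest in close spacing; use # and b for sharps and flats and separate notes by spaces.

E# G# B C##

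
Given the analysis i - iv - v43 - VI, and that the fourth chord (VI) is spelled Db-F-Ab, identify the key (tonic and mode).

F minor

VI is given as Db-F-Ab — a major triad with root Db.
If Db is scale degree 6 and the mode makes that degree carry a major triad, the tonic is F and the mode is minor.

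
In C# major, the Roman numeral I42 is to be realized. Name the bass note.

I in C# major has root C#; the chord is C#-E#-G#-B#.
The figure 42 means third inversion — the seventh is in the bass.

B#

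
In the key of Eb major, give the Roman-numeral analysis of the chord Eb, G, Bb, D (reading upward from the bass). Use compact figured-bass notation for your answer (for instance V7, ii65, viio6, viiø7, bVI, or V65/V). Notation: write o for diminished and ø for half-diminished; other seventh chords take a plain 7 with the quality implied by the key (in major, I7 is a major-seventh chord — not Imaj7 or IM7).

Stacked in thirds the chord is Eb-G-Bb-D: a major seventh chord on Eb.
Eb is scale degree 1 in Eb major, and a major seventh chord on that degree is written I7.

I7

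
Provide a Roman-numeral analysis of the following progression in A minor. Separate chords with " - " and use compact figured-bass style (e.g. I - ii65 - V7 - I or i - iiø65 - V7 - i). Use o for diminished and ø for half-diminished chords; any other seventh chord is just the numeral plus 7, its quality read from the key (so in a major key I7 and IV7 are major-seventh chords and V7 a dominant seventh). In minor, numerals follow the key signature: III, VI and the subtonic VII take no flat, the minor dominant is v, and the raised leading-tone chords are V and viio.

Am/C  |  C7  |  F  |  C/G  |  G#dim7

i6 - V7/VI - VI - III64 - viio7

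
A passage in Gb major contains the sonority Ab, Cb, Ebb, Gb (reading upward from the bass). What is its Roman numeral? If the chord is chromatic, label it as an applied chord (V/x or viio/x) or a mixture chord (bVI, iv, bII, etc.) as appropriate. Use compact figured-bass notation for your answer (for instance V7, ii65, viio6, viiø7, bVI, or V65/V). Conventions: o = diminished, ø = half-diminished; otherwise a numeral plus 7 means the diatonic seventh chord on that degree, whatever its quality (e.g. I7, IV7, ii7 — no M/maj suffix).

Stacked in thirds the chord is Ab-Cb-Ebb-Gb: a half-diminished seventh chord on Ab.
Ab is the second degree of Gb major. This is the half-diminished supertonic seventh, borrowed from the parallel minor.

iiø7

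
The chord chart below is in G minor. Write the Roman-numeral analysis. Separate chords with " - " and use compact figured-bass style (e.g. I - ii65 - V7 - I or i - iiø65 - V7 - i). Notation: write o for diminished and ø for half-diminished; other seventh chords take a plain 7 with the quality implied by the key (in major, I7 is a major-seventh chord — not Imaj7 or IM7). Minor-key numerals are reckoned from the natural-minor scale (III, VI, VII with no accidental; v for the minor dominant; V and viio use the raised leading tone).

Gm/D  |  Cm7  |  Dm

i64 - iv7 - v

Gm/D has root G, degree 1 in G minor, so i64.
Cm7: minor seventh chord on C = scale degree 4 → iv7.
Dm has root D, degree 5 in G minor, so v.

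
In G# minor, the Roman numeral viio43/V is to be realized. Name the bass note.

The applied chord viio43/V is rooted on C##: C##-E#-G#-B.
The figure 43 means second inversion — the fifth is in the bass.

G#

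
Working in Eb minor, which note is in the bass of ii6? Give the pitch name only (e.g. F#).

ii in Eb minor has root F; the chord is F-Ab-C.
The figure 6 means first inversion — the third is in the bass.

Ab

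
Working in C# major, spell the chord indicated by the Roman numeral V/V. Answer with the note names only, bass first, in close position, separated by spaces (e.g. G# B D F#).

V/V is a secondary dominant — the dominant triad of V. V in C# major is G#, so the applied chord's root is D#, a perfect fifth above.
Building a major triad on D# gives D#-F##-A#.

D# F## A#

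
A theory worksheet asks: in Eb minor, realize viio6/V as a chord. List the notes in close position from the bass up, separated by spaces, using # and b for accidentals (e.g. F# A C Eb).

C Eb A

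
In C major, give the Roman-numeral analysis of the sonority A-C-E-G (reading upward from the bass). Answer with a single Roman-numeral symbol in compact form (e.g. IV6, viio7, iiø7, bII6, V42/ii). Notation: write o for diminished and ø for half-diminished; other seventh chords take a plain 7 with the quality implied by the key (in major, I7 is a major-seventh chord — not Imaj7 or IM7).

vi7

The pitches A-C-E-G form a minor seventh chord rooted on A.
In C major, A is the submediant; the diatonic minor seventh chord there is vi7.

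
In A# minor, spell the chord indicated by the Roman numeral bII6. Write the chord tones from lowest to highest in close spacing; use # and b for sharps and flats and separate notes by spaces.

D# F# B

Scale degree 2 in A# minor is B#; lowering it a half step gives B. bII6 is the Neapolitan sixth — a major triad on the lowered second degree, here in its customary first inversion.
So the chord is B-D#-F#, a major triad.
The figured bass 6 indicates first inversion, placing the third (D#) in the bass: D#-F#-B.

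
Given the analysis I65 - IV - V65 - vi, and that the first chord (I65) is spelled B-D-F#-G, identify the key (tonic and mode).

G major

I65 is given as B-D-F#-G — a major seventh chord with root G.
If G is scale degree 1 and the mode makes that degree carry a major seventh chord, the tonic is G and the mode is major.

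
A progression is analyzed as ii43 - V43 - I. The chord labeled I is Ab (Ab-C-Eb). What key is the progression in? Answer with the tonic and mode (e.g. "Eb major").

Ab major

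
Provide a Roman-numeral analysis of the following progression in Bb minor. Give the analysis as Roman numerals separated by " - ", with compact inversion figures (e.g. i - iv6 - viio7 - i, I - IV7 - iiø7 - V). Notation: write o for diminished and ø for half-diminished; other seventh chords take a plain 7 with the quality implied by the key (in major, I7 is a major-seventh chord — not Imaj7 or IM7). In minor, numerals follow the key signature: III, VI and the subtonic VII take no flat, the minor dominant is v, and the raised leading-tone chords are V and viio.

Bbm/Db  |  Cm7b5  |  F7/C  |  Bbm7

i6 - iiø7 - V43 - i7

Bbm/Db: minor triad on Bb = scale degree 1 → i6.
Cm7b5: half-diminished seventh chord on C = scale degree 2 → iiø7.
F7/C: root F is the dominant; dominant seventh chord there is V43.
Bbm7: minor seventh chord on Bb = scale degree 1 → i7.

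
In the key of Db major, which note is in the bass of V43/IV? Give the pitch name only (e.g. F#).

The applied chord V43/IV is rooted on Db: Db-F-Ab-Cb.
The figure 43 means second inversion — the fifth is in the bass.

Ab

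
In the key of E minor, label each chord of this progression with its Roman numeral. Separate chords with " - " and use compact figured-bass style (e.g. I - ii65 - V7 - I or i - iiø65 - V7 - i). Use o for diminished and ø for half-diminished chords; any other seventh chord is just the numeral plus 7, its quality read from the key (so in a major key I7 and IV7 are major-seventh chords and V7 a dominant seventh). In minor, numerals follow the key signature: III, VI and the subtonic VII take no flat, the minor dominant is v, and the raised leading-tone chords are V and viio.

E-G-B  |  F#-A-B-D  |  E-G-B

E-G-B: minor triad on E = scale degree 1 → i.
F#-A-B-D: minor seventh chord on B = scale degree 5 → v43.
E-G-B: minor triad on E = scale degree 1 → i.

i - v43 - i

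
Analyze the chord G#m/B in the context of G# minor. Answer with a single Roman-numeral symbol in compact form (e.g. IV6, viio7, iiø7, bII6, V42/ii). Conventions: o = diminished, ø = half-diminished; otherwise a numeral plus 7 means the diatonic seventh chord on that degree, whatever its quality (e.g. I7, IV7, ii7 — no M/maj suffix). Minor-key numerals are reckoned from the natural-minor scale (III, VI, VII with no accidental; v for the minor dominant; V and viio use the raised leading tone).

The pitches G#-B-D# form a minor triad rooted on G#.
In G# minor, G# is the tonic; the diatonic minor triad there is i.
With B in the bass the chord is in first inversion, so the figured bass is 6.

i6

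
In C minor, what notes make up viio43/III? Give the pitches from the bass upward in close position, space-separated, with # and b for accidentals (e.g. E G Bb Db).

Ab Cb D F

The slash marks an applied leading-tone chord: viio of III. In C minor, III is Eb, so the leading tone to it is D, a half step below.
Building a fully diminished seventh chord on D gives D-F-Ab-Cb.
The figured bass 43 indicates second inversion, placing the fifth (Ab) in the bass: Ab-Cb-D-F.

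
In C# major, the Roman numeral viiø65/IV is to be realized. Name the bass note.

G#

The applied chord viiø65/IV is rooted on E#: E#-G#-B-D#.
The figure 65 means first inversion — the third is in the bass.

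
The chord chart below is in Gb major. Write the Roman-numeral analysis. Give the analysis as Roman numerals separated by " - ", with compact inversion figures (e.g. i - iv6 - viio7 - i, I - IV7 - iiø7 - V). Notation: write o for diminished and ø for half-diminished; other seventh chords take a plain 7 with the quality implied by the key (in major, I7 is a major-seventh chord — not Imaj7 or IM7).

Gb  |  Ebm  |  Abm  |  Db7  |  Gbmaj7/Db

I - vi - ii - V7 - I43

Gb: major triad on Gb = scale degree 1 → I.
Ebm has root Eb, degree 6 in Gb major, so vi.
Abm: minor triad on Ab = scale degree 2 → ii.
Db7 has root Db, degree 5 in Gb major, so V7.
Gbmaj7/Db has root Gb, degree 1 in Gb major, so I43.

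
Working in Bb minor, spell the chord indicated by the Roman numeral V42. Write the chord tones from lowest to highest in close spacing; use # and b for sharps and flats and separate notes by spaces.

In Bb minor, the fifth degree is F. The dominant is major (leading tone raised), so V is a dominant seventh chord.
That chord is spelled F-A-C-Eb.
The figured bass 42 indicates third inversion, placing the seventh (Eb) in the bass: Eb-F-A-C.

Eb F A C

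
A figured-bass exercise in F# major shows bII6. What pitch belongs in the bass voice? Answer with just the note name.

B

bII in F# major has root G; the chord is G-B-D.
The figure 6 means first inversion — the third is in the bass.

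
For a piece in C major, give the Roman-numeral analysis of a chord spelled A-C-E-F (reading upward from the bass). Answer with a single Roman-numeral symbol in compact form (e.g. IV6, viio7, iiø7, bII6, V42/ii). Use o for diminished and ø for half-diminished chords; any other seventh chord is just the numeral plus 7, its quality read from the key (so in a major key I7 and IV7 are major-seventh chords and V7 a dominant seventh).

The pitches F-A-C-E form a major seventh chord rooted on F.
F is scale degree 4 in C major, and a major seventh chord on that degree is written IV7.
With A in the bass the chord is in first inversion, so the figured bass is 65.

IV65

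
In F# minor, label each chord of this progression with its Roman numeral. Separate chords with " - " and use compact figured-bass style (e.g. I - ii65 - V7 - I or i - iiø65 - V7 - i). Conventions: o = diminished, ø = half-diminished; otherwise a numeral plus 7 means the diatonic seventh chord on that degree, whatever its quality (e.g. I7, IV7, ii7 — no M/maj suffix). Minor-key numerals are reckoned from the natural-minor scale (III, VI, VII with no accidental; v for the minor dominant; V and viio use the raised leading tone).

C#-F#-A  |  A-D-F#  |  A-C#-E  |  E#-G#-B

i64 - VI64 - III - viio

C#-F#-A: root F# is the tonic; minor triad there is i64.
A-D-F#: major triad on D = scale degree 6 → VI64.
A-C#-E has root A, degree 3 in F# minor, so III.
E#-G#-B: diminished triad on E# = scale degree 7 → viio.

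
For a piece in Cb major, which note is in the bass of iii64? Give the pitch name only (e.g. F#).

iii in Cb major has root Eb; the chord is Eb-Gb-Bb.
The figure 64 means second inversion — the fifth is in the bass.

Bb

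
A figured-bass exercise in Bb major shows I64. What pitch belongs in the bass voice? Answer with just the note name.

F

I in Bb major has root Bb; the chord is Bb-D-F.
The figure 64 means second inversion — the fifth is in the bass.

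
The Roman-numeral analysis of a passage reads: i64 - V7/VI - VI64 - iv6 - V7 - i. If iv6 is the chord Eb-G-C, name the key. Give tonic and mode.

iv6 is given as Eb-G-C — a minor triad with root C.
iv6 on C implies C is the subdominant; that puts the tonic at G, and the lowercase numeral fits minor mode.

G minor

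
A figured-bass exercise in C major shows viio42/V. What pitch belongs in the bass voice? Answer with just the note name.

The applied chord viio42/V is rooted on F#: F#-A-C-Eb.
The figure 42 means third inversion — the seventh is in the bass.

Eb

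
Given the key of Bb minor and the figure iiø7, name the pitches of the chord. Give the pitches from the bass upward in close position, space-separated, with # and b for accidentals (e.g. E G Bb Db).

The numeral's case and figure indicate a half-diminished seventh chord. In Bb minor its root, the supertonic, is C.
Stacking thirds from C gives C-Eb-Gb-Bb.

C Eb Gb Bb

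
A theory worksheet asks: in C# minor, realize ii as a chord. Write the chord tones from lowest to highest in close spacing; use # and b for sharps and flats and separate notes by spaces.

D# F# A#

ii is the minor supertonic, borrowed from the parallel major (the Dorian ii). In C# minor that root is D#.
So the chord is D#-F#-A#.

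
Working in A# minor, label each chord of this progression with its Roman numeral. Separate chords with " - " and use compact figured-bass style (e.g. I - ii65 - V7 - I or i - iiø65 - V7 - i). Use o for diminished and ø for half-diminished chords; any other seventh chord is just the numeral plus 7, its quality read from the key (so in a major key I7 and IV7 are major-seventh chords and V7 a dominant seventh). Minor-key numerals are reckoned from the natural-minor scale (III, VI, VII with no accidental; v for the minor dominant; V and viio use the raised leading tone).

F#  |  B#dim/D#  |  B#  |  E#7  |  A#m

VI - iio6 - V/V - V7 - i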